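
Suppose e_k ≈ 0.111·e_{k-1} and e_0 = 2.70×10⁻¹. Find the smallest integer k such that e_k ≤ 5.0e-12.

After k steps, e_k ≈ 2.70×10⁻¹·0.111^k.
Need 0.111^k ≤ 5.0e-12/2.70×10⁻¹ = 1.85185e-11.
k ≥ ln(1.85185e-11)/ln(0.111) = -24.7123/-2.19823 = 11.242.
Smallest integer k = 12.

12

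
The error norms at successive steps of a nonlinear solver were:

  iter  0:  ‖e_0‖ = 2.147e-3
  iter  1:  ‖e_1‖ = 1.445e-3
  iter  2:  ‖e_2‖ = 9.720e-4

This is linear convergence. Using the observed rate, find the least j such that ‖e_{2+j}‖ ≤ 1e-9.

Rate ρ ≈ ‖e_2‖/‖e_1‖ = 9.720e-4/1.445e-3 = 0.6727.
After j more steps, ‖e_{2+j}‖ ≈ 9.720e-4·ρ^j; need ρ^j ≤ 1e-9/9.720e-4 = 1.02881e-06.
j ≥ ln(1.02881e-06)/ln(0.6727) = -13.7871/-0.39646 = 34.776.
So 35 more iterations are needed.

35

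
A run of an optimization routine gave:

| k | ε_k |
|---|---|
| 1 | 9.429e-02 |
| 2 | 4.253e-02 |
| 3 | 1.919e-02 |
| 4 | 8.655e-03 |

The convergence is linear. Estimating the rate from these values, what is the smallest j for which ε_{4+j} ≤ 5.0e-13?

30

Rate ρ ≈ ε_4/ε_3 = 8.655e-03/1.919e-02 = 0.4510.
After j more steps, ε_{4+j} ≈ 8.655e-03·ρ^j; need ρ^j ≤ 5.0e-13/8.655e-03 = 5.77701e-11.
j ≥ ln(5.77701e-11)/ln(0.4510) = -23.5745/-0.79629 = 29.605.
So 30 more iterations are needed.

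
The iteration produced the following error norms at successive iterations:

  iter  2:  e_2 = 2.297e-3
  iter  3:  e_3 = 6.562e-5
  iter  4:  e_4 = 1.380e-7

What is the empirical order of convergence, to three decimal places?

p ≈ ln(e_4/e_3) / ln(e_3/e_2)
  = ln(1.380e-7/6.562e-5) / ln(6.562e-5/2.297e-3)
  = ln(0.00210302) / ln(0.0285677)
  = -6.164381 / -3.555479 ≈ 1.733769

1.734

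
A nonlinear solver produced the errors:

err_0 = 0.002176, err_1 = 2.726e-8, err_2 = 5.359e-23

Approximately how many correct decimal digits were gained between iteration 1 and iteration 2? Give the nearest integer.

Digits gained ≈ log₁₀(err_1/err_2) = log₁₀(2.726e-8/5.359e-23) = log₁₀(5.08677e+14) ≈ 14.706.

15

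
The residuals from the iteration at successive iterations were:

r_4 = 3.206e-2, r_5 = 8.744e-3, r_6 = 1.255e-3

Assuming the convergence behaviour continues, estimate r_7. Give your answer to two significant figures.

First estimate the order: p ≈ ln(r_6/r_5) / ln(r_5/r_4) = ln(1.255e-3/8.744e-3)/ln(8.744e-3/3.206e-2) = ln(0.143527)/ln(0.272739) ≈ 1.4941.
Then r_7 ≈ r_6·(r_6/r_5)^p = 1.255e-3·(0.143527)^1.4941 = 1.255e-3·0.0550015 ≈ 6.903e-05.

6.9e-5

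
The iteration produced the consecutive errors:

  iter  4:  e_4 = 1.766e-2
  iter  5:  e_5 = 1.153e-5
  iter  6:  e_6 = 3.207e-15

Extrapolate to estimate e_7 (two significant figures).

First estimate the order: p ≈ ln(e_6/e_5) / ln(e_5/e_4) = ln(3.207e-15/1.153e-5)/ln(1.153e-5/1.766e-2) = ln(2.78144e-10)/ln(0.000652888) ≈ 3.0001.
Then e_7 ≈ e_6·(e_6/e_5)^p = 3.207e-15·(2.78144e-10)^3.0001 = 3.207e-15·2.14711e-29 ≈ 6.886e-44.

6.9e-44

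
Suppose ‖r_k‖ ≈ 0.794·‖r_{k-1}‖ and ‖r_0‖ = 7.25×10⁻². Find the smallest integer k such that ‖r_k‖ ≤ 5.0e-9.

72

After k steps, ‖r_k‖ ≈ 7.25×10⁻²·0.794^k.
Need 0.794^k ≤ 5.0e-9/7.25×10⁻² = 6.89655e-08.
k ≥ ln(6.89655e-08)/ln(0.794) = -16.4897/-0.23067 = 71.486.
Smallest integer k = 72.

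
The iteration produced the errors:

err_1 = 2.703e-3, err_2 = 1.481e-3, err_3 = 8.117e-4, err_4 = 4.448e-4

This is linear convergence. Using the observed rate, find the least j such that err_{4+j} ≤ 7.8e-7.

Rate ρ ≈ err_4/err_3 = 4.448e-4/8.117e-4 = 0.5480.
After j more steps, err_{4+j} ≈ 4.448e-4·ρ^j; need ρ^j ≤ 7.8e-7/4.448e-4 = 0.0017536.
j ≥ ln(0.0017536)/ln(0.5480) = -6.3461/-0.60148 = 10.551.
So 11 more iterations are needed.

11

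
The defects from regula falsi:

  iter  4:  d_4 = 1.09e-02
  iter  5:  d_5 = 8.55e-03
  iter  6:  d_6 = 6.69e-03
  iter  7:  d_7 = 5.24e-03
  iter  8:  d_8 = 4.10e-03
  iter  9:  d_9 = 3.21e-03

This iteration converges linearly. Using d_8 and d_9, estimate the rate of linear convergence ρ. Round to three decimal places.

ρ ≈ d_9/d_8 = 3.21e-03/4.10e-03 = 0.78293

0.783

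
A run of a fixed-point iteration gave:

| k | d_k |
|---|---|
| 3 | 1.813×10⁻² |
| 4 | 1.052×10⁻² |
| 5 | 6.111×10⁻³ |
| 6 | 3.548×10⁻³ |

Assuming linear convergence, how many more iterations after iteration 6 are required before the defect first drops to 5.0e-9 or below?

25

Rate ρ ≈ d_6/d_5 = 3.548×10⁻³/6.111×10⁻³ = 0.5806.
After j more steps, d_{6+j} ≈ 3.548×10⁻³·ρ^j; need ρ^j ≤ 5.0e-9/3.548×10⁻³ = 1.40924e-06.
j ≥ ln(1.40924e-06)/ln(0.5806) = -13.4725/-0.54369 = 24.780.
So 25 more iterations are needed.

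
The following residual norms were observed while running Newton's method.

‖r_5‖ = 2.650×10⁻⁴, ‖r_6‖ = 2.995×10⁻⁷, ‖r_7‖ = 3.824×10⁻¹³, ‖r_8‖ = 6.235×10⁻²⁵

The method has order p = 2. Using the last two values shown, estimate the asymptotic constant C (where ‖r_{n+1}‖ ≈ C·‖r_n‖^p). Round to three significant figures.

C ≈ ‖r_8‖ / ‖r_7‖^2
  = 6.235×10⁻²⁵ / (3.824×10⁻¹³)^2
  = 6.235×10⁻²⁵ / 1.4623e-25 ≈ 4.2638

4.26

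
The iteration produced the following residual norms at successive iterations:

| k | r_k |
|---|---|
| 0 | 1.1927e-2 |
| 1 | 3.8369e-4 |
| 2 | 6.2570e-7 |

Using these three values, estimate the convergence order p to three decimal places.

1.868

p ≈ ln(r_2/r_1) / ln(r_1/r_0)
  = ln(6.2570e-7/3.8369e-4) / ln(3.8369e-4/1.1927e-2)
  = ln(0.00163074) / ln(0.0321699)
  = -6.418721 / -3.436724 ≈ 1.867686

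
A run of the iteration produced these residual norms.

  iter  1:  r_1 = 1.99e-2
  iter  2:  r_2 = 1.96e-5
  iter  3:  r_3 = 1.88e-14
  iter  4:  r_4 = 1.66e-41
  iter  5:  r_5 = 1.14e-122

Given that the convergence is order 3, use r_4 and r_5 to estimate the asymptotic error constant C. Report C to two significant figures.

C ≈ r_5 / r_4^3
  = 1.14e-122 / (1.66e-41)^3
  = 1.14e-122 / 4.5743e-123 ≈ 2.4922

2.5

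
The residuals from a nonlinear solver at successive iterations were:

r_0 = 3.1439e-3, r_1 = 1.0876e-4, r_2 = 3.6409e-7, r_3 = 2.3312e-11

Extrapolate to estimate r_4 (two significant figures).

1.8e-18

First estimate the order: p ≈ ln(r_3/r_2) / ln(r_2/r_1) = ln(2.3312e-11/3.6409e-7)/ln(3.6409e-7/1.0876e-4) = ln(6.40281e-05)/ln(0.00334765) ≈ 1.6942.
Then r_4 ≈ r_3·(r_3/r_2)^p = 2.3312e-11·(6.40281e-05)^1.6942 = 2.3312e-11·7.85512e-08 ≈ 1.831e-18.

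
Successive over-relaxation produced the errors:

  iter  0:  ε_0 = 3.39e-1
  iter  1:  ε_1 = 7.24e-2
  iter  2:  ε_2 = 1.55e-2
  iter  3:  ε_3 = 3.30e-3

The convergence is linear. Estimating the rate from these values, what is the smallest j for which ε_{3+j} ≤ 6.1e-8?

Rate ρ ≈ ε_3/ε_2 = 3.30e-3/1.55e-2 = 0.2129.
After j more steps, ε_{3+j} ≈ 3.30e-3·ρ^j; need ρ^j ≤ 6.1e-8/3.30e-3 = 1.84848e-05.
j ≥ ln(1.84848e-05)/ln(0.2129) = -10.8986/-1.54693 = 7.045.
So 8 more iterations are needed.

8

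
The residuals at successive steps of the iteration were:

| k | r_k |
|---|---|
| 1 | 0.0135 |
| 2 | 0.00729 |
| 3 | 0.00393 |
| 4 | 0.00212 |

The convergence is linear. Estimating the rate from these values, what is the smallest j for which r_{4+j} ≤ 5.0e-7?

Rate ρ ≈ r_4/r_3 = 0.00212/0.00393 = 0.5394.
After j more steps, r_{4+j} ≈ 0.00212·ρ^j; need ρ^j ≤ 5.0e-7/0.00212 = 0.000235849.
j ≥ ln(0.000235849)/ln(0.5394) = -8.3523/-0.61730 = 13.530.
So 14 more iterations are needed.

14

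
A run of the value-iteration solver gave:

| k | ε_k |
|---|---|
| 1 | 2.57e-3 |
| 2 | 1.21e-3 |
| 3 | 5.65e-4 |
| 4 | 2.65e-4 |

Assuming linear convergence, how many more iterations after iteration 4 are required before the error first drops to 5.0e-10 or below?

18

Rate ρ ≈ ε_4/ε_3 = 2.65e-4/5.65e-4 = 0.4690.
After j more steps, ε_{4+j} ≈ 2.65e-4·ρ^j; need ρ^j ≤ 5.0e-10/2.65e-4 = 1.88679e-06.
j ≥ ln(1.88679e-06)/ln(0.4690) = -13.1806/-0.75715 = 17.408.
So 18 more iterations are needed.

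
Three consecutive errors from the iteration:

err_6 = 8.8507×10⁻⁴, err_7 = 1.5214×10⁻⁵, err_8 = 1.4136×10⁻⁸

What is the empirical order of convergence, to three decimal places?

1.718

p ≈ ln(err_8/err_7) / ln(err_7/err_6)
  = ln(1.4136×10⁻⁸/1.5214×10⁻⁵) / ln(1.5214×10⁻⁵/8.8507×10⁻⁴)
  = ln(0.000929144) / ln(0.0171896)
  = -6.981247 / -4.063451 ≈ 1.718059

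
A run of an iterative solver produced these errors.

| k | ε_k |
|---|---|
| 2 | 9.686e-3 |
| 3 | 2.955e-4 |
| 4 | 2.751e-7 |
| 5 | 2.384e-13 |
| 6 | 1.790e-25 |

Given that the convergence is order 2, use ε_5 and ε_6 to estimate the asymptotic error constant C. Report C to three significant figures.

C ≈ ε_6 / ε_5^2
  = 1.790e-25 / (2.384e-13)^2
  = 1.790e-25 / 5.68346e-26 ≈ 3.1495

3.15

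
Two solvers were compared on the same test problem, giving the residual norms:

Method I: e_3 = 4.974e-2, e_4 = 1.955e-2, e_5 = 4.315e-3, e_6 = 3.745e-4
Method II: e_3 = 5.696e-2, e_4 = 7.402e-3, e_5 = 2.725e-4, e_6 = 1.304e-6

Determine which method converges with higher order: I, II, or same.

Method I: p ≈ ln(3.745e-4/4.315e-3)/ln(4.315e-3/1.955e-2) ≈ 1.62.
Method II: p ≈ ln(1.304e-6/2.725e-4)/ln(2.725e-4/7.402e-3) ≈ 1.62.
Both orders ≈ 1.6 — effectively the same.

same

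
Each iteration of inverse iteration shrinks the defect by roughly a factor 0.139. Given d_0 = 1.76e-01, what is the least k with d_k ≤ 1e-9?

10

After k steps, d_k ≈ 1.76e-01·0.139^k.
Need 0.139^k ≤ 1e-9/1.76e-01 = 5.68182e-09.
k ≥ ln(5.68182e-09)/ln(0.139) = -18.9860/-1.97328 = 9.622.
Smallest integer k = 10.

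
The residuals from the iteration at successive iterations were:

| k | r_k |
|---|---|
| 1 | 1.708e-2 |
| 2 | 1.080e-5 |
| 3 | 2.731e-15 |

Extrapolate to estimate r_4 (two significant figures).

First estimate the order: p ≈ ln(r_3/r_2) / ln(r_2/r_1) = ln(2.731e-15/1.080e-5)/ln(1.080e-5/1.708e-2) = ln(2.5287e-10)/ln(0.000632319) ≈ 3.0000.
Then r_4 ≈ r_3·(r_3/r_2)^p = 2.731e-15·(2.5287e-10)^3.0000 = 2.731e-15·1.61693e-29 ≈ 4.416e-44.

4.4e-44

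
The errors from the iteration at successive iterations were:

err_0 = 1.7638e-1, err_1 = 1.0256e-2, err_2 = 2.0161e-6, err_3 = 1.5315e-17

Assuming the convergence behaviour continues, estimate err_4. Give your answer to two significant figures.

First estimate the order: p ≈ ln(err_3/err_2) / ln(err_2/err_1) = ln(1.5315e-17/2.0161e-6)/ln(2.0161e-6/1.0256e-2) = ln(7.59635e-12)/ln(0.000196578) ≈ 3.0000.
Then err_4 ≈ err_3·(err_3/err_2)^p = 1.5315e-17·(7.59635e-12)^3.0000 = 1.5315e-17·4.38344e-34 ≈ 6.713e-51.

6.7e-51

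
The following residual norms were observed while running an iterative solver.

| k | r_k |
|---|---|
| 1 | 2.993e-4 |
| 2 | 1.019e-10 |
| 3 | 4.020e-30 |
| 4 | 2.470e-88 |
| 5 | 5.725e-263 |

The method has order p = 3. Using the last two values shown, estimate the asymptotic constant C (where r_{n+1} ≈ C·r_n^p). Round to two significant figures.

3.8

C ≈ r_5 / r_4^3
  = 5.725e-263 / (2.470e-88)^3
  = 5.725e-263 / 1.50692e-263 ≈ 3.7991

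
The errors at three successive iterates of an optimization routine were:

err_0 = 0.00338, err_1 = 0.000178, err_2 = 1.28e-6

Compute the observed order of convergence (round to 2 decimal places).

1.68

p ≈ ln(err_2/err_1) / ln(err_1/err_0)
  = ln(1.28e-6/0.000178) / ln(0.000178/0.00338)
  = ln(0.00719101) / ln(0.0526627)
  = -4.93492 / -2.94385 ≈ 1.67635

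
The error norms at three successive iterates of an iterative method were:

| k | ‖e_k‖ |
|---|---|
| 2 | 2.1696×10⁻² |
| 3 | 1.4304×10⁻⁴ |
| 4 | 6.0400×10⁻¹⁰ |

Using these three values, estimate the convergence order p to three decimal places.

2.464

p ≈ ln(‖e_4‖/‖e_3‖) / ln(‖e_3‖/‖e_2‖)
  = ln(6.0400×10⁻¹⁰/1.4304×10⁻⁴) / ln(1.4304×10⁻⁴/2.1696×10⁻²)
  = ln(4.2226e-06) / ln(0.00659292)
  = -12.375060 / -5.021759 ≈ 2.464288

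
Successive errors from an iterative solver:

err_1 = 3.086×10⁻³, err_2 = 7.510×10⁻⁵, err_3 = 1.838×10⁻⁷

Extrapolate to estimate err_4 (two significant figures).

1.1e-11

First estimate the order: p ≈ ln(err_3/err_2) / ln(err_2/err_1) = ln(1.838×10⁻⁷/7.510×10⁻⁵)/ln(7.510×10⁻⁵/3.086×10⁻³) = ln(0.0024474)/ln(0.0243357) ≈ 1.6181.
Then err_4 ≈ err_3·(err_3/err_2)^p = 1.838×10⁻⁷·(0.0024474)^1.6181 = 1.838×10⁻⁷·5.95201e-05 ≈ 1.094e-11.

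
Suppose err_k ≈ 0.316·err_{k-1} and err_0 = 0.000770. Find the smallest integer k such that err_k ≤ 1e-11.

16

After k steps, err_k ≈ 0.000770·0.316^k.
Need 0.316^k ≤ 1e-11/0.000770 = 1.2987e-08.
k ≥ ln(1.2987e-08)/ln(0.316) = -18.1593/-1.15201 = 15.763.
Smallest integer k = 16.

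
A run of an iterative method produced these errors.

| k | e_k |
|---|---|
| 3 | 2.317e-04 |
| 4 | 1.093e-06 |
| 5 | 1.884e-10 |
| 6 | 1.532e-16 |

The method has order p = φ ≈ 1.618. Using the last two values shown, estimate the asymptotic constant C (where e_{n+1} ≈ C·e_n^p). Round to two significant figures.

C ≈ e_6 / e_5^1.618
  = 1.532e-16 / (1.884e-10)^1.618
  = 1.532e-16 / 1.84111e-16 ≈ 0.8321

0.83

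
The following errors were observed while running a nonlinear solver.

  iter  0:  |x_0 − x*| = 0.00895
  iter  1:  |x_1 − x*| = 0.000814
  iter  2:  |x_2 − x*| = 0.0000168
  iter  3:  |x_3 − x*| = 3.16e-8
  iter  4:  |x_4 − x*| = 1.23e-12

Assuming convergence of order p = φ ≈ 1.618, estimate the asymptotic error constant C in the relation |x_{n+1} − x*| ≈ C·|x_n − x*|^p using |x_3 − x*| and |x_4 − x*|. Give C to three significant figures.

1.68

C ≈ |x_4 − x*| / |x_3 − x*|^1.618
  = 1.23e-12 / (3.16e-8)^1.618
  = 1.23e-12 / 7.31971e-13 ≈ 1.6804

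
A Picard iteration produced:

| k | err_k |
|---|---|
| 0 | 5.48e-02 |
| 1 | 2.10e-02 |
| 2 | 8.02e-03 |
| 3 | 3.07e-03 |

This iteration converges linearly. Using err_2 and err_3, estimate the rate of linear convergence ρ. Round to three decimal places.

0.383

ρ ≈ err_3/err_2 = 3.07e-03/8.02e-03 = 0.38279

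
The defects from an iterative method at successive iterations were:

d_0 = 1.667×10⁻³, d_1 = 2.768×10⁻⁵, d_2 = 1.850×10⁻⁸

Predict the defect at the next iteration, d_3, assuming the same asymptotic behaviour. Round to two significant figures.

4.0e-14

First estimate the order: p ≈ ln(d_2/d_1) / ln(d_1/d_0) = ln(1.850×10⁻⁸/2.768×10⁻⁵)/ln(2.768×10⁻⁵/1.667×10⁻³) = ln(0.000668353)/ln(0.0166047) ≈ 1.7839.
Then d_3 ≈ d_2·(d_2/d_1)^p = 1.850×10⁻⁸·(0.000668353)^1.7839 = 1.850×10⁻⁸·2.16834e-06 ≈ 4.011e-14.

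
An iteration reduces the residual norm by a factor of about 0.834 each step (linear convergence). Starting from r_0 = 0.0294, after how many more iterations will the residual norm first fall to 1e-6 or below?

After k steps, r_k ≈ 0.0294·0.834^k.
Need 0.834^k ≤ 1e-6/0.0294 = 3.40136e-05.
k ≥ ln(3.40136e-05)/ln(0.834) = -10.2888/-0.18152 = 56.681.
Smallest integer k = 57.

57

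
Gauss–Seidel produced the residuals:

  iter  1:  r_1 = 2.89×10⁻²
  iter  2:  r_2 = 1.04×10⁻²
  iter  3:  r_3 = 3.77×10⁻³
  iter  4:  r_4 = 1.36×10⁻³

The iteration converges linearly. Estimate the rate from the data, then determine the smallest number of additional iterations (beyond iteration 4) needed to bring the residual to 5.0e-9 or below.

13

Rate ρ ≈ r_4/r_3 = 1.36×10⁻³/3.77×10⁻³ = 0.3607.
After j more steps, r_{4+j} ≈ 1.36×10⁻³·ρ^j; need ρ^j ≤ 5.0e-9/1.36×10⁻³ = 3.67647e-06.
j ≥ ln(3.67647e-06)/ln(0.3607) = -12.5136/-1.01971 = 12.272.
So 13 more iterations are needed.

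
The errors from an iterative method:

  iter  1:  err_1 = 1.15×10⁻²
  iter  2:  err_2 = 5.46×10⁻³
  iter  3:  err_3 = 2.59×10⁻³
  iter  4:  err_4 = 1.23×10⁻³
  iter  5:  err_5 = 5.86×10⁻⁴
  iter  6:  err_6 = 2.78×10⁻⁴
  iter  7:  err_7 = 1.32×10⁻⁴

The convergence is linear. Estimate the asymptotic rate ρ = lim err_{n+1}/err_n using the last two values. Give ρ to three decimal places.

ρ ≈ err_7/err_6 = 1.32×10⁻⁴/2.78×10⁻⁴ = 0.47482

0.475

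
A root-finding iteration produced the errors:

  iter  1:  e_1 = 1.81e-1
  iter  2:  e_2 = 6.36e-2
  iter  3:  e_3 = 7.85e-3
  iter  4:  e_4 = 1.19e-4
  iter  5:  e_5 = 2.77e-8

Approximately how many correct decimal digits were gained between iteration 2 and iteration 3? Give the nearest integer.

1

Digits gained ≈ log₁₀(e_2/e_3) = log₁₀(6.36e-2/7.85e-3) = log₁₀(8.10191) ≈ 0.909.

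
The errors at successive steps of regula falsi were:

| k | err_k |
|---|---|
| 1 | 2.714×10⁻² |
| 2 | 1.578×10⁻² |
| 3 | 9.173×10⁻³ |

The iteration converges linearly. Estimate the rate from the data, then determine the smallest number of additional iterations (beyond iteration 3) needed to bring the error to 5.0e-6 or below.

14

Rate ρ ≈ err_3/err_2 = 9.173×10⁻³/1.578×10⁻² = 0.5813.
After j more steps, err_{3+j} ≈ 9.173×10⁻³·ρ^j; need ρ^j ≤ 5.0e-6/9.173×10⁻³ = 0.000545078.
j ≥ ln(0.000545078)/ln(0.5813) = -7.5146/-0.54249 = 13.852.
So 14 more iterations are needed.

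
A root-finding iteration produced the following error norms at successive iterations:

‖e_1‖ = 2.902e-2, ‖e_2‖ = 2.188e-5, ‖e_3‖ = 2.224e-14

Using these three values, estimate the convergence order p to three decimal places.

2.880

p ≈ ln(‖e_3‖/‖e_2‖) / ln(‖e_2‖/‖e_1‖)
  = ln(2.224e-14/2.188e-5) / ln(2.188e-5/2.902e-2)
  = ln(1.01645e-09) / ln(0.000753963)
  = -20.706950 / -7.190167 ≈ 2.879898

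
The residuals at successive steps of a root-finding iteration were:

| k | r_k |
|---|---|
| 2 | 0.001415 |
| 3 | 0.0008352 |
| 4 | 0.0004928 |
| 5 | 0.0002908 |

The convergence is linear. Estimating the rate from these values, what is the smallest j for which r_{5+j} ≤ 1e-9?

Rate ρ ≈ r_5/r_4 = 0.0002908/0.0004928 = 0.5901.
After j more steps, r_{5+j} ≈ 0.0002908·ρ^j; need ρ^j ≤ 1e-9/0.0002908 = 3.43879e-06.
j ≥ ln(3.43879e-06)/ln(0.5901) = -12.5804/-0.52746 = 23.851.
So 24 more iterations are needed.

24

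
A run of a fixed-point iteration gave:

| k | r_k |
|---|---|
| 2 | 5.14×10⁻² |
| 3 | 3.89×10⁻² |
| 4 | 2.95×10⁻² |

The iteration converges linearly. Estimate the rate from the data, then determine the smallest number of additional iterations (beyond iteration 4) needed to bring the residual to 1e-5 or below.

Rate ρ ≈ r_4/r_3 = 2.95×10⁻²/3.89×10⁻² = 0.7584.
After j more steps, r_{4+j} ≈ 2.95×10⁻²·ρ^j; need ρ^j ≤ 1e-5/2.95×10⁻² = 0.000338983.
j ≥ ln(0.000338983)/ln(0.7584) = -7.9896/-0.27654 = 28.891.
So 29 more iterations are needed.

29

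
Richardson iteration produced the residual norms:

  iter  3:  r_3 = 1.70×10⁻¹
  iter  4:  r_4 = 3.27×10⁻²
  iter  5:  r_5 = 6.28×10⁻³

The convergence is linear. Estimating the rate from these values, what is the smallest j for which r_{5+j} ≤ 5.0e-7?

Rate ρ ≈ r_5/r_4 = 6.28×10⁻³/3.27×10⁻² = 0.1920.
After j more steps, r_{5+j} ≈ 6.28×10⁻³·ρ^j; need ρ^j ≤ 5.0e-7/6.28×10⁻³ = 7.96178e-05.
j ≥ ln(7.96178e-05)/ln(0.1920) = -9.4383/-1.65026 = 5.719.
So 6 more iterations are needed.

6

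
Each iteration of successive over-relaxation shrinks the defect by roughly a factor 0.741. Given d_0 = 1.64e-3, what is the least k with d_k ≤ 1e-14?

After k steps, d_k ≈ 1.64e-3·0.741^k.
Need 0.741^k ≤ 1e-14/1.64e-3 = 6.09756e-12.
k ≥ ln(6.09756e-12)/ln(0.741) = -25.8231/-0.29975 = 86.149.
Smallest integer k = 87.

87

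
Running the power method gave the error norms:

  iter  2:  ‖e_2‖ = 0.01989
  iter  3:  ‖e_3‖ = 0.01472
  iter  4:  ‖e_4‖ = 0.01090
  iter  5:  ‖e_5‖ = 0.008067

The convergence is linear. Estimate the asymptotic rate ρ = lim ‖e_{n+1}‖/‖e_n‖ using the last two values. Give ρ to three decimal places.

ρ ≈ ‖e_5‖/‖e_4‖ = 0.008067/0.01090 = 0.74009

0.740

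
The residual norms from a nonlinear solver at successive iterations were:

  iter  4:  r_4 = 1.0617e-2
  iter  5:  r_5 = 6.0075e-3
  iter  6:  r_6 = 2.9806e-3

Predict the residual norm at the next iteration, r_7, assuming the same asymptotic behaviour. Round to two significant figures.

First estimate the order: p ≈ ln(r_6/r_5) / ln(r_5/r_4) = ln(2.9806e-3/6.0075e-3)/ln(6.0075e-3/1.0617e-2) = ln(0.496146)/ln(0.565838) ≈ 1.2308.
Then r_7 ≈ r_6·(r_6/r_5)^p = 2.9806e-3·(0.496146)^1.2308 = 2.9806e-3·0.422042 ≈ 0.001258.

1.3e-3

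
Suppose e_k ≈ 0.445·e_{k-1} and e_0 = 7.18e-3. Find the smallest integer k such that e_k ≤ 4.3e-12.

After k steps, e_k ≈ 7.18e-3·0.445^k.
Need 0.445^k ≤ 4.3e-12/7.18e-3 = 5.98886e-10.
k ≥ ln(5.98886e-10)/ln(0.445) = -21.2359/-0.80968 = 26.228.
Smallest integer k = 27.

27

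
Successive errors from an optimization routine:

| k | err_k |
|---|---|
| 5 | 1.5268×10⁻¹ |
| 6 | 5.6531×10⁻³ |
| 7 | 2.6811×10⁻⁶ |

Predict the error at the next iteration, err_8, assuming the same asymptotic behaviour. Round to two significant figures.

5.1e-14

First estimate the order: p ≈ ln(err_7/err_6) / ln(err_6/err_5) = ln(2.6811×10⁻⁶/5.6531×10⁻³)/ln(5.6531×10⁻³/1.5268×10⁻¹) = ln(0.000474271)/ln(0.0370258) ≈ 2.3220.
Then err_8 ≈ err_7·(err_7/err_6)^p = 2.6811×10⁻⁶·(0.000474271)^2.3220 = 2.6811×10⁻⁶·1.91308e-08 ≈ 5.129e-14.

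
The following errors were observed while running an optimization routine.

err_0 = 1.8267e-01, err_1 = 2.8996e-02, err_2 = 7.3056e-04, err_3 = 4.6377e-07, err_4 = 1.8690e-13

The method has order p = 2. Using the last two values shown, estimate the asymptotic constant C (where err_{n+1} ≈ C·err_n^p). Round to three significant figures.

C ≈ err_4 / err_3^2
  = 1.8690e-13 / (4.6377e-07)^2
  = 1.8690e-13 / 2.15083e-13 ≈ 0.86897

0.869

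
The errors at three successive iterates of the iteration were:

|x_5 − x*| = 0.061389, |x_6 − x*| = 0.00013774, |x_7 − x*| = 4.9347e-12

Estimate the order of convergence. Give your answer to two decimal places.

p ≈ ln(|x_7 − x*|/|x_6 − x*|) / ln(|x_6 − x*|/|x_5 − x*|)
  = ln(4.9347e-12/0.00013774) / ln(0.00013774/0.061389)
  = ln(3.58262e-08) / ln(0.00224372)
  = -17.14459 / -6.09962 ≈ 2.81076

2.81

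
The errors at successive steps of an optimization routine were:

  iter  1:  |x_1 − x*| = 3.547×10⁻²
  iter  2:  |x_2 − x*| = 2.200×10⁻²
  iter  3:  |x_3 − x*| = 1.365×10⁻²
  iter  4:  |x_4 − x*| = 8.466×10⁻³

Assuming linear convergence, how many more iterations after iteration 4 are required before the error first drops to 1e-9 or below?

Rate ρ ≈ |x_4 − x*|/|x_3 − x*| = 8.466×10⁻³/1.365×10⁻² = 0.6202.
After j more steps, |x_{4+j} − x*| ≈ 8.466×10⁻³·ρ^j; need ρ^j ≤ 1e-9/8.466×10⁻³ = 1.1812e-07.
j ≥ ln(1.1812e-07)/ln(0.6202) = -15.9516/-0.47771 = 33.392.
So 34 more iterations are needed.

34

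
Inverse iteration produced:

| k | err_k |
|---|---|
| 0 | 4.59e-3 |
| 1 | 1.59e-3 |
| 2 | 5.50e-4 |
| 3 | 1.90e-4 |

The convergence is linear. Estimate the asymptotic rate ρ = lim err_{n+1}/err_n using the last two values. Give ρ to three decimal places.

ρ ≈ err_3/err_2 = 1.90e-4/5.50e-4 = 0.34545

0.345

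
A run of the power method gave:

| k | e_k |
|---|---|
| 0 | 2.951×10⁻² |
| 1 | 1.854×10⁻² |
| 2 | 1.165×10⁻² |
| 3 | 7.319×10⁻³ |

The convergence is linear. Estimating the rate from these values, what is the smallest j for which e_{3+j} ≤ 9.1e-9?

Rate ρ ≈ e_3/e_2 = 7.319×10⁻³/1.165×10⁻² = 0.6282.
After j more steps, e_{3+j} ≈ 7.319×10⁻³·ρ^j; need ρ^j ≤ 9.1e-9/7.319×10⁻³ = 1.24334e-06.
j ≥ ln(1.24334e-06)/ln(0.6282) = -13.5977/-0.46490 = 29.249.
So 30 more iterations are needed.

30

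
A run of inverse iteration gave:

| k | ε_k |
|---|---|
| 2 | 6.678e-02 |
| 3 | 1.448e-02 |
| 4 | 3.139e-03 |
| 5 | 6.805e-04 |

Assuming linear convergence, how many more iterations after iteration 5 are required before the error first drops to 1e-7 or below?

6

Rate ρ ≈ ε_5/ε_4 = 6.805e-04/3.139e-03 = 0.2168.
After j more steps, ε_{5+j} ≈ 6.805e-04·ρ^j; need ρ^j ≤ 1e-7/6.805e-04 = 0.000146951.
j ≥ ln(0.000146951)/ln(0.2168) = -8.8254/-1.52878 = 5.773.
So 6 more iterations are needed.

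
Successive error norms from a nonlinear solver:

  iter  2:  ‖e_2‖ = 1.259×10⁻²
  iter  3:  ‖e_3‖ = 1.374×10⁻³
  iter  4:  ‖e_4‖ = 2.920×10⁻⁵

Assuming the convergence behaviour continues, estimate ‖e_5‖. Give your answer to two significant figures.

First estimate the order: p ≈ ln(‖e_4‖/‖e_3‖) / ln(‖e_3‖/‖e_2‖) = ln(2.920×10⁻⁵/1.374×10⁻³)/ln(1.374×10⁻³/1.259×10⁻²) = ln(0.0212518)/ln(0.109134) ≈ 1.7386.
Then ‖e_5‖ ≈ ‖e_4‖·(‖e_4‖/‖e_3‖)^p = 2.920×10⁻⁵·(0.0212518)^1.7386 = 2.920×10⁻⁵·0.00123598 ≈ 3.609e-08.

3.6e-8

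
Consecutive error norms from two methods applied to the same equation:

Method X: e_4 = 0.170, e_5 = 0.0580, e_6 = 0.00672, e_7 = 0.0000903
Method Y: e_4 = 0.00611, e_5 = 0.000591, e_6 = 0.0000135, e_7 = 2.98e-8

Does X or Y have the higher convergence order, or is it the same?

X

Method X: p ≈ ln(0.0000903/0.00672)/ln(0.00672/0.0580) ≈ 2.00.
Method Y: p ≈ ln(2.98e-8/0.0000135)/ln(0.0000135/0.000591) ≈ 1.62.
Method X has the higher order (≈2.0 vs ≈1.6).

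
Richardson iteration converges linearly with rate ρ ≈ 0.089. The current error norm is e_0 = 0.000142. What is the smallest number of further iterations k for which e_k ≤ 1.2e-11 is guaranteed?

7

After k steps, e_k ≈ 0.000142·0.089^k.
Need 0.089^k ≤ 1.2e-11/0.000142 = 8.4507e-08.
k ≥ ln(8.4507e-08)/ln(0.089) = -16.2864/-2.41912 = 6.732.
Smallest integer k = 7.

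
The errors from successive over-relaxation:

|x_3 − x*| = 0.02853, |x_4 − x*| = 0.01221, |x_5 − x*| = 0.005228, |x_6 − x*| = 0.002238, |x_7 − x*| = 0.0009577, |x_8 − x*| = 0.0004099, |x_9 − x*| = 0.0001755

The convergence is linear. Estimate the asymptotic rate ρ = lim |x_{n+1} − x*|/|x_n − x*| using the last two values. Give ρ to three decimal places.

0.428

ρ ≈ |x_9 − x*|/|x_8 − x*| = 0.0001755/0.0004099 = 0.42815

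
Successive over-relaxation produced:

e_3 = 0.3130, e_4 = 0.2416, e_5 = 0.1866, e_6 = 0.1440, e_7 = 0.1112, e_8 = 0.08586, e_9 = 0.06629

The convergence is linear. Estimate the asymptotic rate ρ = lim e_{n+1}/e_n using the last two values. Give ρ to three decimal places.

ρ ≈ e_9/e_8 = 0.06629/0.08586 = 0.77207

0.772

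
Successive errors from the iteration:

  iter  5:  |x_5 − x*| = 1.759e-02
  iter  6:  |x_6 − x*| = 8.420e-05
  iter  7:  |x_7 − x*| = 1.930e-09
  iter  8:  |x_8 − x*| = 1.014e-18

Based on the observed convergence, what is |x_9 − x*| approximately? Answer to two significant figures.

2.8e-37

First estimate the order: p ≈ ln(|x_8 − x*|/|x_7 − x*|) / ln(|x_7 − x*|/|x_6 − x*|) = ln(1.014e-18/1.930e-09)/ln(1.930e-09/8.420e-05) = ln(5.25389e-10)/ln(2.29216e-05) ≈ 2.0000.
Then |x_9 − x*| ≈ |x_8 − x*|·(|x_8 − x*|/|x_7 − x*|)^p = 1.014e-18·(5.25389e-10)^2.0000 = 1.014e-18·2.76034e-19 ≈ 2.799e-37.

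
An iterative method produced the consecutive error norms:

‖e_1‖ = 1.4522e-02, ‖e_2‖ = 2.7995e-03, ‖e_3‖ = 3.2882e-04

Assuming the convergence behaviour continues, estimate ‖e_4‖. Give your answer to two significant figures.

2.0e-5

First estimate the order: p ≈ ln(‖e_3‖/‖e_2‖) / ln(‖e_2‖/‖e_1‖) = ln(3.2882e-04/2.7995e-03)/ln(2.7995e-03/1.4522e-02) = ln(0.117457)/ln(0.192776) ≈ 1.3010.
Then ‖e_4‖ ≈ ‖e_3‖·(‖e_3‖/‖e_2‖)^p = 3.2882e-04·(0.117457)^1.3010 = 3.2882e-04·0.0616471 ≈ 2.027e-05.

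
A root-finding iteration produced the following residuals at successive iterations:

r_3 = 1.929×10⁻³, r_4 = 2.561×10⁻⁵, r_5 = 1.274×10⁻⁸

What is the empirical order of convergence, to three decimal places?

p ≈ ln(r_5/r_4) / ln(r_4/r_3)
  = ln(1.274×10⁻⁸/2.561×10⁻⁵) / ln(2.561×10⁻⁵/1.929×10⁻³)
  = ln(0.000497462) / ln(0.0132763)
  = -7.605991 / -4.321775 ≈ 1.759923

1.760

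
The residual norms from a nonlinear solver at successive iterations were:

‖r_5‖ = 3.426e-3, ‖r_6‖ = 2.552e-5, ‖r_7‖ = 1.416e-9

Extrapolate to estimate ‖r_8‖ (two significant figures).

First estimate the order: p ≈ ln(‖r_7‖/‖r_6‖) / ln(‖r_6‖/‖r_5‖) = ln(1.416e-9/2.552e-5)/ln(2.552e-5/3.426e-3) = ln(5.54859e-05)/ln(0.00744892) ≈ 2.0000.
Then ‖r_8‖ ≈ ‖r_7‖·(‖r_7‖/‖r_6‖)^p = 1.416e-9·(5.54859e-05)^2.0000 = 1.416e-9·3.07869e-09 ≈ 4.359e-18.

4.4e-18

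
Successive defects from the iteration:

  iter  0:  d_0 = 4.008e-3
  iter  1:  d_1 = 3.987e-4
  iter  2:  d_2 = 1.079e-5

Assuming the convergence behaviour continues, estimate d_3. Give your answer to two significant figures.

First estimate the order: p ≈ ln(d_2/d_1) / ln(d_1/d_0) = ln(1.079e-5/3.987e-4)/ln(3.987e-4/4.008e-3) = ln(0.027063)/ln(0.099476) ≈ 1.5641.
Then d_3 ≈ d_2·(d_2/d_1)^p = 1.079e-5·(0.027063)^1.5641 = 1.079e-5·0.00353248 ≈ 3.812e-08.

3.8e-8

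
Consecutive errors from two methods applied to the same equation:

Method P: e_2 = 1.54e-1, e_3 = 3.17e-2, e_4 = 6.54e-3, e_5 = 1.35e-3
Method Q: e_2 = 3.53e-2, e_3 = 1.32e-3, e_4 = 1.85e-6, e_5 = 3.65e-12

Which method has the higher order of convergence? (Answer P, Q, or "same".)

Method P: p ≈ ln(1.35e-3/6.54e-3)/ln(6.54e-3/3.17e-2) ≈ 1.00.
Method Q: p ≈ ln(3.65e-12/1.85e-6)/ln(1.85e-6/1.32e-3) ≈ 2.00.
Method Q has the higher order (≈2.0 vs ≈1.0).

Q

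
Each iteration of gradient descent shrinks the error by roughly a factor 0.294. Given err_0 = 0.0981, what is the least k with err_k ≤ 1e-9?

16

After k steps, err_k ≈ 0.0981·0.294^k.
Need 0.294^k ≤ 1e-9/0.0981 = 1.01937e-08.
k ≥ ln(1.01937e-08)/ln(0.294) = -18.4015/-1.22418 = 15.032.
Smallest integer k = 16.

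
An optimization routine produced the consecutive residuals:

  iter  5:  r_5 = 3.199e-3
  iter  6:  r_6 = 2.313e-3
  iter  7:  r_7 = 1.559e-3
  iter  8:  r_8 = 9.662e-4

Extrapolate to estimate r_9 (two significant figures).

5.4e-4

First estimate the order: p ≈ ln(r_8/r_7) / ln(r_7/r_6) = ln(9.662e-4/1.559e-3)/ln(1.559e-3/2.313e-3) = ln(0.619756)/ln(0.674016) ≈ 1.2127.
Then r_9 ≈ r_8·(r_8/r_7)^p = 9.662e-4·(0.619756)^1.2127 = 9.662e-4·0.559791 ≈ 0.0005409.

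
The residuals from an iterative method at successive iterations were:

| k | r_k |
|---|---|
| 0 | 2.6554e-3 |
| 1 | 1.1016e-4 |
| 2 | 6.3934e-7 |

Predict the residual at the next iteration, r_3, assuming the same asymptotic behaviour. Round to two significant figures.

First estimate the order: p ≈ ln(r_2/r_1) / ln(r_1/r_0) = ln(6.3934e-7/1.1016e-4)/ln(1.1016e-4/2.6554e-3) = ln(0.00580374)/ln(0.0414853) ≈ 1.6180.
Then r_3 ≈ r_2·(r_2/r_1)^p = 6.3934e-7·(0.00580374)^1.6180 = 6.3934e-7·0.000240813 ≈ 1.54e-10.

1.5e-10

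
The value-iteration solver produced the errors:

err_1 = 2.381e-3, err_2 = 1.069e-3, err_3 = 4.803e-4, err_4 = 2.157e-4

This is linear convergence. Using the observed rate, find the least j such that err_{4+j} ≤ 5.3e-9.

Rate ρ ≈ err_4/err_3 = 2.157e-4/4.803e-4 = 0.4491.
After j more steps, err_{4+j} ≈ 2.157e-4·ρ^j; need ρ^j ≤ 5.3e-9/2.157e-4 = 2.45712e-05.
j ≥ ln(2.45712e-05)/ln(0.4491) = -10.6139/-0.80051 = 13.259.
So 14 more iterations are needed.

14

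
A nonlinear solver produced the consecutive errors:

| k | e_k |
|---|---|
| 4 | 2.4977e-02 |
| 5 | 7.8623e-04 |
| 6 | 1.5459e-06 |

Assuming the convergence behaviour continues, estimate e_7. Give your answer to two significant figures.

2.1e-11

First estimate the order: p ≈ ln(e_6/e_5) / ln(e_5/e_4) = ln(1.5459e-06/7.8623e-04)/ln(7.8623e-04/2.4977e-02) = ln(0.00196622)/ln(0.0314782) ≈ 1.8019.
Then e_7 ≈ e_6·(e_6/e_5)^p = 1.5459e-06·(0.00196622)^1.8019 = 1.5459e-06·1.3286e-05 ≈ 2.054e-11.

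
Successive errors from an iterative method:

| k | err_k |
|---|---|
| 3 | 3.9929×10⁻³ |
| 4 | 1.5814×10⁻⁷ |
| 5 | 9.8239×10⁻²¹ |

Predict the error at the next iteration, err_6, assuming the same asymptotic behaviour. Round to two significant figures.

2.4e-60

First estimate the order: p ≈ ln(err_5/err_4) / ln(err_4/err_3) = ln(9.8239×10⁻²¹/1.5814×10⁻⁷)/ln(1.5814×10⁻⁷/3.9929×10⁻³) = ln(6.21215e-14)/ln(3.96053e-05) ≈ 3.0000.
Then err_6 ≈ err_5·(err_5/err_4)^p = 9.8239×10⁻²¹·(6.21215e-14)^3.0000 = 9.8239×10⁻²¹·2.39732e-40 ≈ 2.355e-60.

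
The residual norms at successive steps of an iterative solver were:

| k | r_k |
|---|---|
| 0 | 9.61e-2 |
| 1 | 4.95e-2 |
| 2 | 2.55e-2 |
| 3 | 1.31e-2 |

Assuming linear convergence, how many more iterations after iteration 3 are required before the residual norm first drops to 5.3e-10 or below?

Rate ρ ≈ r_3/r_2 = 1.31e-2/2.55e-2 = 0.5137.
After j more steps, r_{3+j} ≈ 1.31e-2·ρ^j; need ρ^j ≤ 5.3e-10/1.31e-2 = 4.0458e-08.
j ≥ ln(4.0458e-08)/ln(0.5137) = -17.0230/-0.66612 = 25.555.
So 26 more iterations are needed.

26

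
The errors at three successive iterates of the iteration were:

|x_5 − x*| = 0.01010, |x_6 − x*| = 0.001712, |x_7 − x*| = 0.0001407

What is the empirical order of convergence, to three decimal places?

p ≈ ln(|x_7 − x*|/|x_6 − x*|) / ln(|x_6 − x*|/|x_5 − x*|)
  = ln(0.0001407/0.001712) / ln(0.001712/0.01010)
  = ln(0.0821846) / ln(0.169505)
  = -2.498787 / -1.774873 ≈ 1.407868

1.408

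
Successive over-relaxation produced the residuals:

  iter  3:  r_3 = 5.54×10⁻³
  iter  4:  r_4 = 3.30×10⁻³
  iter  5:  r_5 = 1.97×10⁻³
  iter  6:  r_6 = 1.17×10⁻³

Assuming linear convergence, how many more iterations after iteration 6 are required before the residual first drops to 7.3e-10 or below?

Rate ρ ≈ r_6/r_5 = 1.17×10⁻³/1.97×10⁻³ = 0.5939.
After j more steps, r_{6+j} ≈ 1.17×10⁻³·ρ^j; need ρ^j ≤ 7.3e-10/1.17×10⁻³ = 6.23932e-07.
j ≥ ln(6.23932e-07)/ln(0.5939) = -14.2872/-0.52104 = 27.421.
So 28 more iterations are needed.

28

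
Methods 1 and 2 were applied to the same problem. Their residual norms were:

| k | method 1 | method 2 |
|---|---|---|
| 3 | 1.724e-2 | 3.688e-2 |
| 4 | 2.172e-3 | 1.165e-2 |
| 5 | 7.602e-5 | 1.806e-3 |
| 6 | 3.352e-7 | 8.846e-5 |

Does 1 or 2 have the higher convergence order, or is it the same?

Method 1: p ≈ ln(3.352e-7/7.602e-5)/ln(7.602e-5/2.172e-3) ≈ 1.62.
Method 2: p ≈ ln(8.846e-5/1.806e-3)/ln(1.806e-3/1.165e-2) ≈ 1.62.
Both orders ≈ 1.6 — effectively the same.

same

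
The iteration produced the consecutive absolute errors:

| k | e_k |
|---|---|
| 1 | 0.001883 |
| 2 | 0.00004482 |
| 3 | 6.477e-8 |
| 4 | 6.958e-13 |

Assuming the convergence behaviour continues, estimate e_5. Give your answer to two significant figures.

First estimate the order: p ≈ ln(e_4/e_3) / ln(e_3/e_2) = ln(6.958e-13/6.477e-8)/ln(6.477e-8/0.00004482) = ln(1.07426e-05)/ln(0.00144511) ≈ 1.7495.
Then e_5 ≈ e_4·(e_4/e_3)^p = 6.958e-13·(1.07426e-05)^1.7495 = 6.958e-13·2.02734e-09 ≈ 1.411e-21.

1.4e-21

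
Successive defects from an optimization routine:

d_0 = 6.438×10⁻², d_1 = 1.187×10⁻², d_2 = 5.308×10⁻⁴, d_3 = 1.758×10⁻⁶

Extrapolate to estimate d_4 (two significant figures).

First estimate the order: p ≈ ln(d_3/d_2) / ln(d_2/d_1) = ln(1.758×10⁻⁶/5.308×10⁻⁴)/ln(5.308×10⁻⁴/1.187×10⁻²) = ln(0.00331198)/ln(0.0447178) ≈ 1.8376.
Then d_4 ≈ d_3·(d_3/d_2)^p = 1.758×10⁻⁶·(0.00331198)^1.8376 = 1.758×10⁻⁶·2.77277e-05 ≈ 4.875e-11.

4.9e-11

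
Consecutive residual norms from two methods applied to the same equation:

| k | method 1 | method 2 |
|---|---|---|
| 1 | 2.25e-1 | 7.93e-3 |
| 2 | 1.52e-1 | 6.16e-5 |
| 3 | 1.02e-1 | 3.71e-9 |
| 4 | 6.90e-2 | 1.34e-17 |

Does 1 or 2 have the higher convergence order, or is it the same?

2

Method 1: p ≈ ln(6.90e-2/1.02e-1)/ln(1.02e-1/1.52e-1) ≈ 0.98.
Method 2: p ≈ ln(1.34e-17/3.71e-9)/ln(3.71e-9/6.16e-5) ≈ 2.00.
Method 2 has the higher order (≈2.0 vs ≈1.0).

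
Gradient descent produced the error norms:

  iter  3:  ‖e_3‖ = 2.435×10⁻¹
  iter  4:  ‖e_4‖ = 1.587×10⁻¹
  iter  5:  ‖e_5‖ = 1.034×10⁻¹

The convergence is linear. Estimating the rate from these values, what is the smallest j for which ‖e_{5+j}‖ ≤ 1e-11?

54

Rate ρ ≈ ‖e_5‖/‖e_4‖ = 1.034×10⁻¹/1.587×10⁻¹ = 0.6515.
After j more steps, ‖e_{5+j}‖ ≈ 1.034×10⁻¹·ρ^j; need ρ^j ≤ 1e-11/1.034×10⁻¹ = 9.67118e-11.
j ≥ ln(9.67118e-11)/ln(0.6515) = -23.0593/-0.42848 = 53.817.
So 54 more iterations are needed.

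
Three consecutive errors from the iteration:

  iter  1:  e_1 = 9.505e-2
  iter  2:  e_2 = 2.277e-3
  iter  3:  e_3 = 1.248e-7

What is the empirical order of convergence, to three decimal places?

2.629

p ≈ ln(e_3/e_2) / ln(e_2/e_1)
  = ln(1.248e-7/2.277e-3) / ln(2.277e-3/9.505e-2)
  = ln(5.4809e-05) / ln(0.0239558)
  = -9.811656 / -3.731545 ≈ 2.629382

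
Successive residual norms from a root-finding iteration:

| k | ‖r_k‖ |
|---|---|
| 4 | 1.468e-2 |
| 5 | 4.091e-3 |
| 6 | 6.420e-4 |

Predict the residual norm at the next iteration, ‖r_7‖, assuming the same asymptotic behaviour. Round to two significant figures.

First estimate the order: p ≈ ln(‖r_6‖/‖r_5‖) / ln(‖r_5‖/‖r_4‖) = ln(6.420e-4/4.091e-3)/ln(4.091e-3/1.468e-2) = ln(0.15693)/ln(0.278678) ≈ 1.4494.
Then ‖r_7‖ ≈ ‖r_6‖·(‖r_6‖/‖r_5‖)^p = 6.420e-4·(0.15693)^1.4494 = 6.420e-4·0.0682741 ≈ 4.383e-05.

4.4e-5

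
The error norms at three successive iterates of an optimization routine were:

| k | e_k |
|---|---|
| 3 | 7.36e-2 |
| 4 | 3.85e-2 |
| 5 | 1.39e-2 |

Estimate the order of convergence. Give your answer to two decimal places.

1.57

p ≈ ln(e_5/e_4) / ln(e_4/e_3)
  = ln(1.39e-2/3.85e-2) / ln(3.85e-2/7.36e-2)
  = ln(0.361039) / ln(0.523098)
  = -1.01877 / -0.64799 ≈ 1.57220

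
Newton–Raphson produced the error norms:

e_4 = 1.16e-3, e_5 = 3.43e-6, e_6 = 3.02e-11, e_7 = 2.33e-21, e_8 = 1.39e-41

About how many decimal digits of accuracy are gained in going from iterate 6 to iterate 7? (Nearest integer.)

Digits gained ≈ log₁₀(e_6/e_7) = log₁₀(3.02e-11/2.33e-21) = log₁₀(1.29614e+10) ≈ 10.113.

10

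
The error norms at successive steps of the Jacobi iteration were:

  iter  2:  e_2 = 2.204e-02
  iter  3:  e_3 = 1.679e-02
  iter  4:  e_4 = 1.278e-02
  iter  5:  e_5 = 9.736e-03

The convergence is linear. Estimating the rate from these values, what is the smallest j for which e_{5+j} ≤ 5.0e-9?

54

Rate ρ ≈ e_5/e_4 = 9.736e-03/1.278e-02 = 0.7618.
After j more steps, e_{5+j} ≈ 9.736e-03·ρ^j; need ρ^j ≤ 5.0e-9/9.736e-03 = 5.13558e-07.
j ≥ ln(5.13558e-07)/ln(0.7618) = -14.4819/-0.27207 = 53.229.
So 54 more iterations are needed.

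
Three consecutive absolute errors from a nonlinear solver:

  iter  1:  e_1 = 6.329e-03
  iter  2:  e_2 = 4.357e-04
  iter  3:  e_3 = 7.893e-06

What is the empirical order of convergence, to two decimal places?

1.50

p ≈ ln(e_3/e_2) / ln(e_2/e_1)
  = ln(7.893e-06/4.357e-04) / ln(4.357e-04/6.329e-03)
  = ln(0.0181157) / ln(0.0688418)
  = -4.01098 / -2.67594 ≈ 1.49891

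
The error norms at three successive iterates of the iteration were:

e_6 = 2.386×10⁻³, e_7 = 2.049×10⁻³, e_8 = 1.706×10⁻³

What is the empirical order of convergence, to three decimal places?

p ≈ ln(e_8/e_7) / ln(e_7/e_6)
  = ln(1.706×10⁻³/2.049×10⁻³) / ln(2.049×10⁻³/2.386×10⁻³)
  = ln(0.832601) / ln(0.858759)
  = -0.183201 / -0.152267 ≈ 1.203156

1.203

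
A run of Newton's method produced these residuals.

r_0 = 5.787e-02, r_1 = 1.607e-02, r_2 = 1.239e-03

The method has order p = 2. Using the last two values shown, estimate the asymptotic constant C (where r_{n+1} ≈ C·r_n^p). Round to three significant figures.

C ≈ r_2 / r_1^2
  = 1.239e-03 / (1.607e-02)^2
  = 1.239e-03 / 0.000258245 ≈ 4.7978

4.80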